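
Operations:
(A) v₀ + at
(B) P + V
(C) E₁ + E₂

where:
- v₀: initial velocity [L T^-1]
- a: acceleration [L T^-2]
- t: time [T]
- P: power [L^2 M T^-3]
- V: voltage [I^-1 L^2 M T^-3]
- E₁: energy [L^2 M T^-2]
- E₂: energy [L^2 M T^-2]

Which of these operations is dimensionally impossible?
(B) P + V

(A) v₀ + at: v₀ [L T^-1] and at [L T^-1] — same dimensions ✓
(B) P + V: P [L^2 M T^-3] and V [I^-1 L^2 M T^-3] — different dimensions cannot be added/subtracted ✗
(C) E₁ + E₂: E₁ [L^2 M T^-2] and E₂ [L^2 M T^-2] — same dimensions ✓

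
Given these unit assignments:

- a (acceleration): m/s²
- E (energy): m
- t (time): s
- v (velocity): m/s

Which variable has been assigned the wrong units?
E

The variable E (energy) should have units J, not m.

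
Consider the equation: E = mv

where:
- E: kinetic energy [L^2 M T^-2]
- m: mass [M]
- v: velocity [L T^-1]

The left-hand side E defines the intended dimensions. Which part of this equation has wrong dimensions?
The right-hand side term mv

E has dimensions [L^2 M T^-2], but mv has dimensions [L M T^-1], so the term mv is dimensionally wrong for E.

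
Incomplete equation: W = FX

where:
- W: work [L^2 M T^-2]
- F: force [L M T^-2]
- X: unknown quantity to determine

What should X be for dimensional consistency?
X = d (distance), dimensions [L]

W has dimensions [L^2 M T^-2]; the rest of the RHS (F) has dimensions [L M T^-2].
So X must have dimensions [L] — X = d (distance).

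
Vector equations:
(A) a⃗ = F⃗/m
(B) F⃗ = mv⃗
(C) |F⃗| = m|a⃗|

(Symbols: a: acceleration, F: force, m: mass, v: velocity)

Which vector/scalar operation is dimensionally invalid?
(B) F⃗ = mv⃗

(A) a⃗ = F⃗/m: LHS [L T^-2], RHS [L T^-2] ✓ — force (vector) divided by mass (scalar)
(B) F⃗ = mv⃗: LHS [L M T^-2], RHS [L M T^-1] ✗ — mass times velocity is momentum, not force; should be ma⃗
(C) |F⃗| = m|a⃗|: LHS [L M T^-2], RHS [L M T^-2] ✓ — magnitudes of vectors are scalars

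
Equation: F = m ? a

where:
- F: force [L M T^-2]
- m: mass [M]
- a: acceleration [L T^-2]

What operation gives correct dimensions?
multiplication (×): F = m × a

F [L M T^-2]; m [M]; a [L T^-2].
m × a → [L M T^-2] ✓
m ÷ a → [L^-1 M T^2] ✗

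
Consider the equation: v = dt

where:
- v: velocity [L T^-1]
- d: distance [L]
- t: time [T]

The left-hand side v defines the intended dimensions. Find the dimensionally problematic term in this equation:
The right-hand side term dt

v has dimensions [L T^-1], but dt has dimensions [L T], so the term dt is dimensionally wrong for v.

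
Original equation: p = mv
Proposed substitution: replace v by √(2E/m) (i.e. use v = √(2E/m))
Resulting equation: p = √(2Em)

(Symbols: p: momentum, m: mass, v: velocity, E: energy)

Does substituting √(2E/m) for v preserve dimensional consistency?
Yes

[v] = [L T^-1] and [√(2E/m)] = [L T^-1]. These match, so the substitution replaces a quantity by one of the same dimensions and the result p = √(2Em) has LHS [L M T^-1] vs RHS [L M T^-1] — still consistent.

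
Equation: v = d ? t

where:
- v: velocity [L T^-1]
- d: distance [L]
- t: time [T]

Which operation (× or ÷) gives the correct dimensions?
division (÷): v = d ÷ t

v [L T^-1]; d [L]; t [T].
d × t → [L T] ✗
d ÷ t → [L T^-1] ✓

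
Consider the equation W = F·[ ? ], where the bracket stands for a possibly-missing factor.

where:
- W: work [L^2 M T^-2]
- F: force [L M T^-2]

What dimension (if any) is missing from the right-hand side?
[L] — length (e.g. a distance d)

W has dimensions [L^2 M T^-2]; F has dimensions [L M T^-2].
The bracketed factor must supply [L^2 M T^-2] / [L M T^-2] = [L].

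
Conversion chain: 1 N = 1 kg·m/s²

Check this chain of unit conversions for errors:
The chain is correct (no errors).

Correct: Newton is defined as kg·m/s²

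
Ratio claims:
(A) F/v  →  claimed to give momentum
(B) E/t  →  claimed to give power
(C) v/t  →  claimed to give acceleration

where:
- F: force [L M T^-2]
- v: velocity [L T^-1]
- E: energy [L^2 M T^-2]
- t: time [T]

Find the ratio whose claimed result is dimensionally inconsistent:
(A) F/v does not give momentum

(A) F/v: [M T^-1] ≠ momentum [L M T^-1] ✗
(B) E/t: [L^2 M T^-3] = power [L^2 M T^-3] ✓
(C) v/t: [L T^-2] = acceleration [L T^-2] ✓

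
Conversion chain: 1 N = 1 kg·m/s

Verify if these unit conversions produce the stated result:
The chain is incorrect (it contains an error).

Incorrect: Newton is kg·m/s², not kg·m/s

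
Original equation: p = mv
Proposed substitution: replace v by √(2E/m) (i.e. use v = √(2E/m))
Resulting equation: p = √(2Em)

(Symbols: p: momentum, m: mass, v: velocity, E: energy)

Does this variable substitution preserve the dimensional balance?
Yes

[v] = [L T^-1] and [√(2E/m)] = [L T^-1]. These match, so the substitution replaces a quantity by one of the same dimensions and the result p = √(2Em) has LHS [L M T^-1] vs RHS [L M T^-1] — still consistent.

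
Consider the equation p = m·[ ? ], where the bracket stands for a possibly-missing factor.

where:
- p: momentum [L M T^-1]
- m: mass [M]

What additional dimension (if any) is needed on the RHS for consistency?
[L T^-1] — velocity (e.g. v)

p has dimensions [L M T^-1]; m has dimensions [M].
The bracketed factor must supply [L M T^-1] / [M] = [L T^-1].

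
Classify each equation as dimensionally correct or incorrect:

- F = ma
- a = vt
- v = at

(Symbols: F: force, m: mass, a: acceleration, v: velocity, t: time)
Dimensionally correct: F = ma, v = at
Dimensionally incorrect: a = vt
Ordered (correct first, then incorrect): F = ma, v = at, a = vt

- F = ma: LHS [L M T^-2], RHS [L M T^-2] → correct ✓
- a = vt: LHS [L T^-2], RHS [L] → incorrect ✗
- v = at: LHS [L T^-1], RHS [L T^-1] → correct ✓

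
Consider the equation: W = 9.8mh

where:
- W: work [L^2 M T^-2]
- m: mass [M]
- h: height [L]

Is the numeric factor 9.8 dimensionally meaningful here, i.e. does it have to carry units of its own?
Yes

W has dimensions [L^2 M T^-2], while mh alone has dimensions [L M]. For the equation to balance, the factor 9.8 must carry dimensions [L T^-2] — it is a dimensional constant (a numerical value of a physical quantity with its units suppressed), not a pure number.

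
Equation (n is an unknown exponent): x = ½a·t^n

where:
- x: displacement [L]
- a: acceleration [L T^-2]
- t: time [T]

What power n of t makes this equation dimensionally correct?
n = 2

x has dimensions [L]; t has dimensions [T].
The rest of the RHS has dimensions [L T^-2], so t^n must supply [T^2].
With n = 2: ½a·t^2 has dimensions [L], matching the LHS ✓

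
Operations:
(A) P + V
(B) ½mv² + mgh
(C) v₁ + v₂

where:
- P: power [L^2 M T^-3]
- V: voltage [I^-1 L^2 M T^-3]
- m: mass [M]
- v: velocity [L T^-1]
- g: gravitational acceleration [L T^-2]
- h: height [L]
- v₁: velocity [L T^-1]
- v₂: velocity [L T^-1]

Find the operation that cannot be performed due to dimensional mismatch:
(A) P + V

(A) P + V: P [L^2 M T^-3] and V [I^-1 L^2 M T^-3] — different dimensions cannot be added/subtracted ✗
(B) ½mv² + mgh: ½mv² [L^2 M T^-2] and mgh [L^2 M T^-2] — same dimensions ✓
(C) v₁ + v₂: v₁ [L T^-1] and v₂ [L T^-1] — same dimensions ✓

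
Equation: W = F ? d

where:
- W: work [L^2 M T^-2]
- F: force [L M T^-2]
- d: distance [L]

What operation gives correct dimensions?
multiplication (×): W = F × d

W [L^2 M T^-2]; F [L M T^-2]; d [L].
F × d → [L^2 M T^-2] ✓
F ÷ d → [M T^-2] ✗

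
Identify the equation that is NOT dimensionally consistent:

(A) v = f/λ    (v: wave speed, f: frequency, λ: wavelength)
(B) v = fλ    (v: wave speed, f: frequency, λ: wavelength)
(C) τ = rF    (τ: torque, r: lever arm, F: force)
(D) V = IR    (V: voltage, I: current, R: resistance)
(A) v = f/λ

The equation (A) v = f/λ is dimensionally incorrect.

LHS (v): [L T^-1]
RHS (f/λ): [L^-1 T^-1] ✗

The dimensions do not match. The other three equations balance.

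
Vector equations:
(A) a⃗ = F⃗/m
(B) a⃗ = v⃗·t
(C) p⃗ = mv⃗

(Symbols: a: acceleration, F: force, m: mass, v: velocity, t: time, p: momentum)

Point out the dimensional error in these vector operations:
(B) a⃗ = v⃗·t

(A) a⃗ = F⃗/m: LHS [L T^-2], RHS [L T^-2] ✓ — force (vector) divided by mass (scalar)
(B) a⃗ = v⃗·t: LHS [L T^-2], RHS [L] ✗ — acceleration is velocity per time; should be v⃗/t
(C) p⃗ = mv⃗: LHS [L M T^-1], RHS [L M T^-1] ✓ — mass (scalar) times velocity (vector)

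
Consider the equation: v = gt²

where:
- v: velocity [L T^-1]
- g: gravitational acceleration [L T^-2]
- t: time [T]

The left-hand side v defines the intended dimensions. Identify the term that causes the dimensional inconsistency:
The right-hand side term gt²

v has dimensions [L T^-1], but gt² has dimensions [L], so the term gt² is dimensionally wrong for v.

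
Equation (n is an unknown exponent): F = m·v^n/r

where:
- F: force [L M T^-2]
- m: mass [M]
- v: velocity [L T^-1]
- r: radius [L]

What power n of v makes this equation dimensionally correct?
n = 2

F has dimensions [L M T^-2]; v has dimensions [L T^-1].
The rest of the RHS has dimensions [L^-1 M], so v^n must supply [L^2 T^-2].
With n = 2: m·v^2/r has dimensions [L M T^-2], matching the LHS ✓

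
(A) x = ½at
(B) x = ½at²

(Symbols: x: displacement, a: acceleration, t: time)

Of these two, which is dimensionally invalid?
(A)

(A) x = ½at: LHS [L], RHS [L T^-1] ✗
(B) x = ½at²: LHS [L], RHS [L] ✓

Expression (A) x = ½at is dimensionally incorrect.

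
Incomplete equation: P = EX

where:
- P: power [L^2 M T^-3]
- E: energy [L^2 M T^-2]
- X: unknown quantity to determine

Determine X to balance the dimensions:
X = f (inverse time / frequency (1/t)), dimensions [T^-1]

P has dimensions [L^2 M T^-3]; the rest of the RHS (E) has dimensions [L^2 M T^-2].
So X must have dimensions [T^-1] — X = f (inverse time / frequency (1/t)).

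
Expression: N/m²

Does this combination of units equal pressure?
Yes

The expression N/m² has dimensions [L^-1 M T^-2], which is exactly pressure [L^-1 M T^-2].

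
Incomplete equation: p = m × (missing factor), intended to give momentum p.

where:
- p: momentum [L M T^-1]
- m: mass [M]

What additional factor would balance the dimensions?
v (velocity), dimensions [L T^-1]

p has dimensions [L M T^-1] and m has dimensions [M].
The missing factor must have dimensions [L M T^-1] / [M] = [L T^-1], i.e. velocity (v).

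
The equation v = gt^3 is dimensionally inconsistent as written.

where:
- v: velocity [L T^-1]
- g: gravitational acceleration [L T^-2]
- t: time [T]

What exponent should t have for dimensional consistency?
The exponent of t should be 1: v = gt

The LHS v has dimensions [L T^-1]; t has dimensions [T].
As written, the RHS gt^3 (exponent 3 on t) has dimensions [L T], which does not match.
With exponent 1, the RHS gt has dimensions [L T^-1], matching the LHS.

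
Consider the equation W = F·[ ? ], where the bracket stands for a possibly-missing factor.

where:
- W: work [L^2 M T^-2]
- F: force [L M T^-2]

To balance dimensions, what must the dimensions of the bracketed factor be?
[L] — length (e.g. a distance d)

W has dimensions [L^2 M T^-2]; F has dimensions [L M T^-2].
The bracketed factor must supply [L^2 M T^-2] / [L M T^-2] = [L].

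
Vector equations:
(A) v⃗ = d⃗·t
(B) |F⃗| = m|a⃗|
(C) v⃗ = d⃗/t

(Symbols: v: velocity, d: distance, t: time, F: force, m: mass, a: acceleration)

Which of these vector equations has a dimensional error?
(A) v⃗ = d⃗·t

(A) v⃗ = d⃗·t: LHS [L T^-1], RHS [L T] ✗ — velocity is displacement per time; should be d⃗/t
(B) |F⃗| = m|a⃗|: LHS [L M T^-2], RHS [L M T^-2] ✓ — magnitudes of vectors are scalars
(C) v⃗ = d⃗/t: LHS [L T^-1], RHS [L T^-1] ✓ — displacement (vector) divided by time (scalar)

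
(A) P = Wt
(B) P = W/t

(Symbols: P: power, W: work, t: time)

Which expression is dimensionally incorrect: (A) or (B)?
(A)

(A) P = Wt: LHS [L^2 M T^-3], RHS [L^2 M T^-1] ✗
(B) P = W/t: LHS [L^2 M T^-3], RHS [L^2 M T^-3] ✓

Expression (A) P = Wt is dimensionally incorrect.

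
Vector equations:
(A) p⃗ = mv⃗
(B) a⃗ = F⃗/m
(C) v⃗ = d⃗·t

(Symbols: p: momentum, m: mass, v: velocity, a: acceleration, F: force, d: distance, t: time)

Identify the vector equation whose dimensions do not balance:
(C) v⃗ = d⃗·t

(A) p⃗ = mv⃗: LHS [L M T^-1], RHS [L M T^-1] ✓ — mass (scalar) times velocity (vector)
(B) a⃗ = F⃗/m: LHS [L T^-2], RHS [L T^-2] ✓ — force (vector) divided by mass (scalar)
(C) v⃗ = d⃗·t: LHS [L T^-1], RHS [L T] ✗ — velocity is displacement per time; should be d⃗/t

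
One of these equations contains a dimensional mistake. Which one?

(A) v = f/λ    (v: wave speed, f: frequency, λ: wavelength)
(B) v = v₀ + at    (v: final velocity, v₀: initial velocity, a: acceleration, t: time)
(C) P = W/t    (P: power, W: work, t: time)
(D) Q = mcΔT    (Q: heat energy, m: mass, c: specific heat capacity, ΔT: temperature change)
(A) v = f/λ

The equation (A) v = f/λ is dimensionally incorrect.

LHS (v): [L T^-1]
RHS (f/λ): [L^-1 T^-1] ✗

The dimensions do not match. The other three equations balance.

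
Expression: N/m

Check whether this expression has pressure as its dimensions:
No

The expression N/m has dimensions [M T^-2], but pressure has dimensions [L^-1 M T^-2].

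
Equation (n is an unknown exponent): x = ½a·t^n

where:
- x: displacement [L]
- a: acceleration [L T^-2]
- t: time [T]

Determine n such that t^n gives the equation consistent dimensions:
n = 2

x has dimensions [L]; t has dimensions [T].
The rest of the RHS has dimensions [L T^-2], so t^n must supply [T^2].
With n = 2: ½a·t^2 has dimensions [L], matching the LHS ✓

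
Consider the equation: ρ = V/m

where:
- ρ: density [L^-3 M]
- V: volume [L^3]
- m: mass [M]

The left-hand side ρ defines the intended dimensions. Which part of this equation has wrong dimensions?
The right-hand side term V/m

ρ has dimensions [L^-3 M], but V/m has dimensions [L^3 M^-1], so the term V/m is dimensionally wrong for ρ.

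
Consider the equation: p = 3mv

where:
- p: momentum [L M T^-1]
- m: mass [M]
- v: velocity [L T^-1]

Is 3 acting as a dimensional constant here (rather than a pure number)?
No

p has dimensions [L M T^-1] and mv already has dimensions [L M T^-1], so the equation balances without 3 contributing any dimensions. 3 is a pure (dimensionless) number; changing or removing it would not affect dimensional consistency.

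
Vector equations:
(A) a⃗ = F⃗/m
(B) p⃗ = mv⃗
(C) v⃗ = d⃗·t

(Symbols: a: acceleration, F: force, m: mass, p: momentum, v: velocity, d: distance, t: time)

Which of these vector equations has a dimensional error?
(C) v⃗ = d⃗·t

(A) a⃗ = F⃗/m: LHS [L T^-2], RHS [L T^-2] ✓ — force (vector) divided by mass (scalar)
(B) p⃗ = mv⃗: LHS [L M T^-1], RHS [L M T^-1] ✓ — mass (scalar) times velocity (vector)
(C) v⃗ = d⃗·t: LHS [L T^-1], RHS [L T] ✗ — velocity is displacement per time; should be d⃗/t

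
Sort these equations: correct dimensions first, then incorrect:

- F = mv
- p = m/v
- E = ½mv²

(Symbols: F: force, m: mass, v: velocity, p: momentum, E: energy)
Dimensionally correct: E = ½mv²
Dimensionally incorrect: F = mv, p = m/v
Ordered (correct first, then incorrect): E = ½mv², F = mv, p = m/v

- F = mv: LHS [L M T^-2], RHS [L M T^-1] → incorrect ✗
- p = m/v: LHS [L M T^-1], RHS [L^-1 M T] → incorrect ✗
- E = ½mv²: LHS [L^2 M T^-2], RHS [L^2 M T^-2] → correct ✓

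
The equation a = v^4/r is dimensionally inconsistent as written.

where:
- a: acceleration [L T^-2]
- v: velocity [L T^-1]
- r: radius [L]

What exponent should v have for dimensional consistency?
The exponent of v should be 2: a = v^2/r

The LHS a has dimensions [L T^-2]; v has dimensions [L T^-1].
As written, the RHS v^4/r (exponent 4 on v) has dimensions [L^3 T^-4], which does not match.
With exponent 2, the RHS v^2/r has dimensions [L T^-2], matching the LHS.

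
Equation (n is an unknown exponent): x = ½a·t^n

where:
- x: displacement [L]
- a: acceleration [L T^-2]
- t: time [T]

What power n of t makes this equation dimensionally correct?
n = 2

x has dimensions [L]; t has dimensions [T].
The rest of the RHS has dimensions [L T^-2], so t^n must supply [T^2].
With n = 2: ½a·t^2 has dimensions [L], matching the LHS ✓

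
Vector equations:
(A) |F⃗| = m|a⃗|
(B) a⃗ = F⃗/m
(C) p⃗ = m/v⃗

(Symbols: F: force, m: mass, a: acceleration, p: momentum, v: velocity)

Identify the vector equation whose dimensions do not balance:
(C) p⃗ = m/v⃗

(A) |F⃗| = m|a⃗|: LHS [L M T^-2], RHS [L M T^-2] ✓ — magnitudes of vectors are scalars
(B) a⃗ = F⃗/m: LHS [L T^-2], RHS [L T^-2] ✓ — force (vector) divided by mass (scalar)
(C) p⃗ = m/v⃗: LHS [L M T^-1], RHS [L^-1 M T] ✗ — momentum is mass times velocity; should be mv⃗ (and division by a vector is undefined)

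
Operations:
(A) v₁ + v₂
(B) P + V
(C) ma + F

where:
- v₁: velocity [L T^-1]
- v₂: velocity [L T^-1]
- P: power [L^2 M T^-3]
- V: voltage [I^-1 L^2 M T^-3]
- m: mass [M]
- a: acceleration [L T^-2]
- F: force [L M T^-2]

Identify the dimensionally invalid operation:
(B) P + V

(A) v₁ + v₂: v₁ [L T^-1] and v₂ [L T^-1] — same dimensions ✓
(B) P + V: P [L^2 M T^-3] and V [I^-1 L^2 M T^-3] — different dimensions cannot be added/subtracted ✗
(C) ma + F: ma [L M T^-2] and F [L M T^-2] — same dimensions ✓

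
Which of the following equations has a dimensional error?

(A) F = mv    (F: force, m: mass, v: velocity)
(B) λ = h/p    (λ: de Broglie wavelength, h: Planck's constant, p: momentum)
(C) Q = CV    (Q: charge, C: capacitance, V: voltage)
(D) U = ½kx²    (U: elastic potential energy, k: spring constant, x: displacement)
(A) F = mv

The equation (A) F = mv is dimensionally incorrect.

LHS (F): [L M T^-2]
RHS (mv): [L M T^-1] ✗

The dimensions do not match. The other three equations balance.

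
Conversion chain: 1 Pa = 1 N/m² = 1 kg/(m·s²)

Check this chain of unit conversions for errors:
The chain is correct (no errors).

Correct: Pascal is Newton per square meter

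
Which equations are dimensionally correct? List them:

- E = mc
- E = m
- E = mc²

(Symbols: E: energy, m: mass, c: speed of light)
Dimensionally correct: E = mc²
Dimensionally incorrect: E = mc, E = m
Ordered (correct first, then incorrect): E = mc², E = mc, E = m

- E = mc: LHS [L^2 M T^-2], RHS [L M T^-1] → incorrect ✗
- E = m: LHS [L^2 M T^-2], RHS [M] → incorrect ✗
- E = mc²: LHS [L^2 M T^-2], RHS [L^2 M T^-2] → correct ✓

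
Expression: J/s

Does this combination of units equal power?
Yes

The expression J/s has dimensions [L^2 M T^-3], which is exactly power [L^2 M T^-3].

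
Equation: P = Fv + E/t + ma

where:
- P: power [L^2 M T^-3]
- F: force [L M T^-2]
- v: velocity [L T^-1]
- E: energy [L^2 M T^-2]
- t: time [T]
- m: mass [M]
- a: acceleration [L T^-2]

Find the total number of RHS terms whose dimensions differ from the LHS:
1

LHS P: [L^2 M T^-3]
- Fv: [L^2 M T^-3] ✓
- E/t: [L^2 M T^-3] ✓
- ma: [L M T^-2] ✗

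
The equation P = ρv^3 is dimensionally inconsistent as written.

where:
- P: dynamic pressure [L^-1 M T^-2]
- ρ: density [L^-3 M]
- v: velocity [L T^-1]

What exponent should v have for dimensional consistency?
The exponent of v should be 2: P = ρv^2

The LHS P has dimensions [L^-1 M T^-2]; v has dimensions [L T^-1].
As written, the RHS ρv^3 (exponent 3 on v) has dimensions [M T^-3], which does not match.
With exponent 2, the RHS ρv^2 has dimensions [L^-1 M T^-2], matching the LHS.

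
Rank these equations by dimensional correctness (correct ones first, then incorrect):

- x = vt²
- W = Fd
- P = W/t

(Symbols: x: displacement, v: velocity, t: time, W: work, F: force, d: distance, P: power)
Dimensionally correct: W = Fd, P = W/t
Dimensionally incorrect: x = vt²
Ordered (correct first, then incorrect): W = Fd, P = W/t, x = vt²

- x = vt²: LHS [L], RHS [L T] → incorrect ✗
- W = Fd: LHS [L^2 M T^-2], RHS [L^2 M T^-2] → correct ✓
- P = W/t: LHS [L^2 M T^-3], RHS [L^2 M T^-3] → correct ✓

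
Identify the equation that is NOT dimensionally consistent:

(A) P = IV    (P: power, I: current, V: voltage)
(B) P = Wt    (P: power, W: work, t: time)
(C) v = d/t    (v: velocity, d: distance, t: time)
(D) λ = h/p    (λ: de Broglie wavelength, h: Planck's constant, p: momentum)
(B) P = Wt

The equation (B) P = Wt is dimensionally incorrect.

LHS (P): [L^2 M T^-3]
RHS (Wt): [L^2 M T^-1] ✗

The dimensions do not match. The other three equations balance.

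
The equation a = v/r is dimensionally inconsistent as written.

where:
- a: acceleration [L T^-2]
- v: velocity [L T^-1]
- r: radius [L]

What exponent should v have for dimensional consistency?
The exponent of v should be 2: a = v^2/r

The LHS a has dimensions [L T^-2]; v has dimensions [L T^-1].
As written, the RHS v/r (exponent 1 on v) has dimensions [T^-1], which does not match.
With exponent 2, the RHS v^2/r has dimensions [L T^-2], matching the LHS.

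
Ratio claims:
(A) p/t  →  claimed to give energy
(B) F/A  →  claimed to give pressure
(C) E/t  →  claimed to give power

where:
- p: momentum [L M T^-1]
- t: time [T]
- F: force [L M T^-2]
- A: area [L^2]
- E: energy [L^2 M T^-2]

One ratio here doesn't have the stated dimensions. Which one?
(A) p/t does not give energy

(A) p/t: [L M T^-2] ≠ energy [L^2 M T^-2] ✗
(B) F/A: [L^-1 M T^-2] = pressure [L^-1 M T^-2] ✓
(C) E/t: [L^2 M T^-3] = power [L^2 M T^-3] ✓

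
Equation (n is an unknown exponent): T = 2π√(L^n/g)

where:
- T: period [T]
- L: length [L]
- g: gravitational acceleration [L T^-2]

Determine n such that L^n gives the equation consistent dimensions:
n = 1

T has dimensions [T]; L has dimensions [L].
With n = 1: 2π√(L^1/g) has dimensions [T], matching the LHS ✓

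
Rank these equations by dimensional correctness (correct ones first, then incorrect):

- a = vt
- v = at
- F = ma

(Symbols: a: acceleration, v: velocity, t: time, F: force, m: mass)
Dimensionally correct: v = at, F = ma
Dimensionally incorrect: a = vt
Ordered (correct first, then incorrect): v = at, F = ma, a = vt

- a = vt: LHS [L T^-2], RHS [L] → incorrect ✗
- v = at: LHS [L T^-1], RHS [L T^-1] → correct ✓
- F = ma: LHS [L M T^-2], RHS [L M T^-2] → correct ✓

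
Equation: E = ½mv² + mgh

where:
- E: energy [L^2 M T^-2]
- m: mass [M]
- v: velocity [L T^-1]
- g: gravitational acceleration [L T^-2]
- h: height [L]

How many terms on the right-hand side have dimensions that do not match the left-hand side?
0

LHS E: [L^2 M T^-2]
- ½mv²: [L^2 M T^-2] ✓
- mgh: [L^2 M T^-2] ✓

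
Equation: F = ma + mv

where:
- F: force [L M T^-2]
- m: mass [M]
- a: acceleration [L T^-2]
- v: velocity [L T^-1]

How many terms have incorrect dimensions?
1

LHS F: [L M T^-2]
- ma: [L M T^-2] ✓
- mv: [L M T^-1] ✗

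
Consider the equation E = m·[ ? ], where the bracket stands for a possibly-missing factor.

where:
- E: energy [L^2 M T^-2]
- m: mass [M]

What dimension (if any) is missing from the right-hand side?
[L^2 T^-2] — velocity squared (e.g. v²)

E has dimensions [L^2 M T^-2]; m has dimensions [M].
The bracketed factor must supply [L^2 M T^-2] / [M] = [L^2 T^-2].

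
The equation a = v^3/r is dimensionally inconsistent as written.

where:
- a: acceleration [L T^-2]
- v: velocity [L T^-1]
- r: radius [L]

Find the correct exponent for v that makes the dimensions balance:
The exponent of v should be 2: a = v^2/r

The LHS a has dimensions [L T^-2]; v has dimensions [L T^-1].
As written, the RHS v^3/r (exponent 3 on v) has dimensions [L^2 T^-3], which does not match.
With exponent 2, the RHS v^2/r has dimensions [L T^-2], matching the LHS.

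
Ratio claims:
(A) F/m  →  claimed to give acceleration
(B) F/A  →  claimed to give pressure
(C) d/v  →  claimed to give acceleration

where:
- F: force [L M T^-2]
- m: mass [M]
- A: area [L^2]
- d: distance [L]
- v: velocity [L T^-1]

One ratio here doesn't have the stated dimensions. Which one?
(C) d/v does not give acceleration

(A) F/m: [L T^-2] = acceleration [L T^-2] ✓
(B) F/A: [L^-1 M T^-2] = pressure [L^-1 M T^-2] ✓
(C) d/v: [T] ≠ acceleration [L T^-2] ✗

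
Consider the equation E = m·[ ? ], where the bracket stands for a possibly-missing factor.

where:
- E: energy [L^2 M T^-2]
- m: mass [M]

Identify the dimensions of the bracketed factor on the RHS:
[L^2 T^-2] — velocity squared (e.g. v²)

E has dimensions [L^2 M T^-2]; m has dimensions [M].
The bracketed factor must supply [L^2 M T^-2] / [M] = [L^2 T^-2].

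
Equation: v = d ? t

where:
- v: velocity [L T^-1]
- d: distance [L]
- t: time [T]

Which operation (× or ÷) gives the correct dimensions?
division (÷): v = d ÷ t

v [L T^-1]; d [L]; t [T].
d × t → [L T] ✗
d ÷ t → [L T^-1] ✓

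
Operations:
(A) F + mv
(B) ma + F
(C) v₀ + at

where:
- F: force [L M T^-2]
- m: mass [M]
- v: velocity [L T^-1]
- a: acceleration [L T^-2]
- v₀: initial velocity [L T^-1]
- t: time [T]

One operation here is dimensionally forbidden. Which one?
(A) F + mv

(A) F + mv: F [L M T^-2] and mv [L M T^-1] — different dimensions cannot be added/subtracted ✗
(B) ma + F: ma [L M T^-2] and F [L M T^-2] — same dimensions ✓
(C) v₀ + at: v₀ [L T^-1] and at [L T^-1] — same dimensions ✓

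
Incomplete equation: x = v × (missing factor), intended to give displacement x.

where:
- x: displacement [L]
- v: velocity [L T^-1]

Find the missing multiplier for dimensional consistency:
t (time), dimensions [T]

x has dimensions [L] and v has dimensions [L T^-1].
The missing factor must have dimensions [L] / [L T^-1] = [T], i.e. time (t).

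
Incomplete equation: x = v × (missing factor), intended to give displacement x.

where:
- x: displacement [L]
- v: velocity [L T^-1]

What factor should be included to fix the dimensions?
t (time), dimensions [T]

x has dimensions [L] and v has dimensions [L T^-1].
The missing factor must have dimensions [L] / [L T^-1] = [T], i.e. time (t).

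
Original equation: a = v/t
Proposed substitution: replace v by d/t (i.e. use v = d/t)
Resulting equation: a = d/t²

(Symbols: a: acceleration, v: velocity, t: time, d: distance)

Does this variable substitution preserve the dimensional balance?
Yes

[v] = [L T^-1] and [d/t] = [L T^-1]. These match, so the substitution replaces a quantity by one of the same dimensions and the result a = d/t² has LHS [L T^-2] vs RHS [L T^-2] — still consistent.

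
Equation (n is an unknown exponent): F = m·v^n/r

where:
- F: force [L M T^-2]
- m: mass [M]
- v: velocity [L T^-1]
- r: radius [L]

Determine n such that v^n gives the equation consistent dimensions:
n = 2

F has dimensions [L M T^-2]; v has dimensions [L T^-1].
The rest of the RHS has dimensions [L^-1 M], so v^n must supply [L^2 T^-2].
With n = 2: m·v^2/r has dimensions [L M T^-2], matching the LHS ✓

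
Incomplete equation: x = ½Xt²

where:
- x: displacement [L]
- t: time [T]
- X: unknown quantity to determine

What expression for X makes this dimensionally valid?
X = a (acceleration), dimensions [L T^-2]

x has dimensions [L]; the rest of the RHS (½ t²) has dimensions [T^2].
So X must have dimensions [L T^-2] — X = a (acceleration).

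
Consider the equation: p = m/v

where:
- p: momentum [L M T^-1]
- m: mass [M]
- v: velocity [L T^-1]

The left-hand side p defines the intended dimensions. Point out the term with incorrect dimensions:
The right-hand side term m/v

p has dimensions [L M T^-1], but m/v has dimensions [L^-1 M T], so the term m/v is dimensionally wrong for p.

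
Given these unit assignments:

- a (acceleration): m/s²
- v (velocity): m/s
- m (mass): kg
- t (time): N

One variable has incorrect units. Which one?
t

The variable t (time) should have units s, not N.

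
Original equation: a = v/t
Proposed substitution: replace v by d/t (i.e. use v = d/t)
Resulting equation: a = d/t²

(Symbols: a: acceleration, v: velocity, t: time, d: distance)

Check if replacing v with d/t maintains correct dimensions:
Yes

[v] = [L T^-1] and [d/t] = [L T^-1]. These match, so the substitution replaces a quantity by one of the same dimensions and the result a = d/t² has LHS [L T^-2] vs RHS [L T^-2] — still consistent.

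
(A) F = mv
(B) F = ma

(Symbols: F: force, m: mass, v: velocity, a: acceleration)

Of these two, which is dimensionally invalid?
(A)

(A) F = mv: LHS [L M T^-2], RHS [L M T^-1] ✗
(B) F = ma: LHS [L M T^-2], RHS [L M T^-2] ✓

Expression (A) F = mv is dimensionally incorrect.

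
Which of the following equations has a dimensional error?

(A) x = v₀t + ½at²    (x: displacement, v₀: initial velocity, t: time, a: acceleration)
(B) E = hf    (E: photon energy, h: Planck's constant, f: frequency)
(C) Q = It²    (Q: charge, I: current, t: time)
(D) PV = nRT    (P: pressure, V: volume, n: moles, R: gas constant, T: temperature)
(C) Q = It²

The equation (C) Q = It² is dimensionally incorrect.

LHS (Q): [I T]
RHS (It²): [I T^2] ✗

The dimensions do not match. The other three equations balance.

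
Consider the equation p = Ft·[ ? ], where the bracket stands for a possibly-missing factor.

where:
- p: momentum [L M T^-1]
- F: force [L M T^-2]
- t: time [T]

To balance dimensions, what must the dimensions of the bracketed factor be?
Nothing is missing — the bracketed factor must be dimensionless.

p has dimensions [L M T^-1] and Ft already has dimensions [L M T^-1], so p = Ft is dimensionally complete.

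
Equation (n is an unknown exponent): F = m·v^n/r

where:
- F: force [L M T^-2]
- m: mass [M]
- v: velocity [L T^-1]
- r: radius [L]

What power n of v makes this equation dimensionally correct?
n = 2

F has dimensions [L M T^-2]; v has dimensions [L T^-1].
The rest of the RHS has dimensions [L^-1 M], so v^n must supply [L^2 T^-2].
With n = 2: m·v^2/r has dimensions [L M T^-2], matching the LHS ✓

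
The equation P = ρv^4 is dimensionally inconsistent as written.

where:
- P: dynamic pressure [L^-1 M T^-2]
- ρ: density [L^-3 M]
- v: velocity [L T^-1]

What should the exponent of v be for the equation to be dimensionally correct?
The exponent of v should be 2: P = ρv^2

The LHS P has dimensions [L^-1 M T^-2]; v has dimensions [L T^-1].
As written, the RHS ρv^4 (exponent 4 on v) has dimensions [L M T^-4], which does not match.
With exponent 2, the RHS ρv^2 has dimensions [L^-1 M T^-2], matching the LHS.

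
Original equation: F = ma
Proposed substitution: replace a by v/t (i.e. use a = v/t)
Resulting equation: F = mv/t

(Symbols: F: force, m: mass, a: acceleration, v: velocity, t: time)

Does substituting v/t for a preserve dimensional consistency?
Yes

[a] = [L T^-2] and [v/t] = [L T^-2]. These match, so the substitution replaces a quantity by one of the same dimensions and the result F = mv/t has LHS [L M T^-2] vs RHS [L M T^-2] — still consistent.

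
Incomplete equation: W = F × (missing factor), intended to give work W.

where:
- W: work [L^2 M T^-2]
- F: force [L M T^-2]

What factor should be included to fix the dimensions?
d (distance), dimensions [L]

W has dimensions [L^2 M T^-2] and F has dimensions [L M T^-2].
The missing factor must have dimensions [L^2 M T^-2] / [L M T^-2] = [L], i.e. distance (d).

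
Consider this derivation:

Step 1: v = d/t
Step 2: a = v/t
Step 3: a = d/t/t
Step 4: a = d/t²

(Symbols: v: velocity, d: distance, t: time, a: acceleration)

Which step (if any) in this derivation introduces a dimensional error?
No step introduces an error — all steps are dimensionally consistent.

Step 1: v = d/t → LHS [L T^-1], RHS [L T^-1] ✓
Step 2: a = v/t → LHS [L T^-2], RHS [L T^-2] ✓
Step 3: a = d/t/t → LHS [L T^-2], RHS [L T^-2] ✓
Step 4: a = d/t² → LHS [L T^-2], RHS [L T^-2] ✓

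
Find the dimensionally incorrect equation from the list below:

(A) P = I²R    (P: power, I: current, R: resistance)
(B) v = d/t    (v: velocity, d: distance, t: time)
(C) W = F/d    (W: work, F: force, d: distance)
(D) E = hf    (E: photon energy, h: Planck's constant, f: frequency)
(C) W = F/d

The equation (C) W = F/d is dimensionally incorrect.

LHS (W): [L^2 M T^-2]
RHS (F/d): [M T^-2] ✗

The dimensions do not match. The other three equations balance.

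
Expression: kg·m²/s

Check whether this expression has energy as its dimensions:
No

The expression kg·m²/s has dimensions [L^2 M T^-1], but energy has dimensions [L^2 M T^-2].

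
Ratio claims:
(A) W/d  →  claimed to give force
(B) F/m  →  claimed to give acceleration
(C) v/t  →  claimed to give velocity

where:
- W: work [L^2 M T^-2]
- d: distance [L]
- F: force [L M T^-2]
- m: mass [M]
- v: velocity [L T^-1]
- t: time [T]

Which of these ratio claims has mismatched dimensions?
(C) v/t does not give velocity

(A) W/d: [L M T^-2] = force [L M T^-2] ✓
(B) F/m: [L T^-2] = acceleration [L T^-2] ✓
(C) v/t: [L T^-2] ≠ velocity [L T^-1] ✗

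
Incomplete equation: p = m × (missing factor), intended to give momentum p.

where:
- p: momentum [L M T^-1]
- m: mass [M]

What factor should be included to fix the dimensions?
v (velocity), dimensions [L T^-1]

p has dimensions [L M T^-1] and m has dimensions [M].
The missing factor must have dimensions [L M T^-1] / [M] = [L T^-1], i.e. velocity (v).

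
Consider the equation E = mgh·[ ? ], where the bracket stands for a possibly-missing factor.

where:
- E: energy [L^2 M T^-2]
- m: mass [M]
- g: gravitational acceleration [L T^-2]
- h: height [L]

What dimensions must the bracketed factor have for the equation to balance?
Nothing is missing — the bracketed factor must be dimensionless.

E has dimensions [L^2 M T^-2] and mgh already has dimensions [L^2 M T^-2], so E = mgh is dimensionally complete.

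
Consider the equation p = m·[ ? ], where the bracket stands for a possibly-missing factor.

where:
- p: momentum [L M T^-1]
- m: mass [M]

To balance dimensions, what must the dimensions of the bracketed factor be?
[L T^-1] — velocity (e.g. v)

p has dimensions [L M T^-1]; m has dimensions [M].
The bracketed factor must supply [L M T^-1] / [M] = [L T^-1].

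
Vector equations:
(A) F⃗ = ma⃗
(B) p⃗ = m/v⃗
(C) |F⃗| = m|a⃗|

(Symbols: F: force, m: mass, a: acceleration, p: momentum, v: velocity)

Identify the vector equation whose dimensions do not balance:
(B) p⃗ = m/v⃗

(A) F⃗ = ma⃗: LHS [L M T^-2], RHS [L M T^-2] ✓ — Force and acceleration are vectors, mass is a scalar
(B) p⃗ = m/v⃗: LHS [L M T^-1], RHS [L^-1 M T] ✗ — momentum is mass times velocity; should be mv⃗ (and division by a vector is undefined)
(C) |F⃗| = m|a⃗|: LHS [L M T^-2], RHS [L M T^-2] ✓ — magnitudes of vectors are scalars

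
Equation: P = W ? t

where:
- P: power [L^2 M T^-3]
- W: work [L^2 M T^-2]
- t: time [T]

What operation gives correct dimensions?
division (÷): P = W ÷ t

P [L^2 M T^-3]; W [L^2 M T^-2]; t [T].
W × t → [L^2 M T^-1] ✗
W ÷ t → [L^2 M T^-3] ✓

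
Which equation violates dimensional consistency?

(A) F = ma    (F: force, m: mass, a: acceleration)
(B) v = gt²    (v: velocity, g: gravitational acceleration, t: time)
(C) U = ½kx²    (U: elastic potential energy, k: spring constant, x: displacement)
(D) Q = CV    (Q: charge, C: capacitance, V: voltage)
(B) v = gt²

The equation (B) v = gt² is dimensionally incorrect.

LHS (v): [L T^-1]
RHS (gt²): [L] ✗

The dimensions do not match. The other three equations balance.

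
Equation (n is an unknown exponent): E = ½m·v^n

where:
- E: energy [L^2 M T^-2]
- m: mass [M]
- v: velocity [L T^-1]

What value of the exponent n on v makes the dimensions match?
n = 2

E has dimensions [L^2 M T^-2]; v has dimensions [L T^-1].
The rest of the RHS has dimensions [M], so v^n must supply [L^2 T^-2].
With n = 2: ½m·v^2 has dimensions [L^2 M T^-2], matching the LHS ✓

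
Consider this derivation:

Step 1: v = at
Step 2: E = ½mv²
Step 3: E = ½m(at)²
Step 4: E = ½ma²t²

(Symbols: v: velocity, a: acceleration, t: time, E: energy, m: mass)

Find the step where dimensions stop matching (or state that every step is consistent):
No step introduces an error — all steps are dimensionally consistent.

Step 1: v = at → LHS [L T^-1], RHS [L T^-1] ✓
Step 2: E = ½mv² → LHS [L^2 M T^-2], RHS [L^2 M T^-2] ✓
Step 3: E = ½m(at)² → LHS [L^2 M T^-2], RHS [L^2 M T^-2] ✓
Step 4: E = ½ma²t² → LHS [L^2 M T^-2], RHS [L^2 M T^-2] ✓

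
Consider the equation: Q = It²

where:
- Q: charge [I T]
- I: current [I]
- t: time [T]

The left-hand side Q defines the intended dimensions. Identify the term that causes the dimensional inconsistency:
The right-hand side term It²

Q has dimensions [I T], but It² has dimensions [I T^2], so the term It² is dimensionally wrong for Q.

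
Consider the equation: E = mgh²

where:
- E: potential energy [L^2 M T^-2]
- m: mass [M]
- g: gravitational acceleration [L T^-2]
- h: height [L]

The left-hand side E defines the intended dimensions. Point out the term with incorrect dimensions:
The right-hand side term mgh²

E has dimensions [L^2 M T^-2], but mgh² has dimensions [L^3 M T^-2], so the term mgh² is dimensionally wrong for E.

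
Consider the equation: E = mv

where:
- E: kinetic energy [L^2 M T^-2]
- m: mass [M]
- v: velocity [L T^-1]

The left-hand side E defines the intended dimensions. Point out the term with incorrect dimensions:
The right-hand side term mv

E has dimensions [L^2 M T^-2], but mv has dimensions [L M T^-1], so the term mv is dimensionally wrong for E.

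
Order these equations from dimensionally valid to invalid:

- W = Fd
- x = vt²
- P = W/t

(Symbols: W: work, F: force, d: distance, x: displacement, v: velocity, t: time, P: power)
Dimensionally correct: W = Fd, P = W/t
Dimensionally incorrect: x = vt²
Ordered (correct first, then incorrect): W = Fd, P = W/t, x = vt²

- W = Fd: LHS [L^2 M T^-2], RHS [L^2 M T^-2] → correct ✓
- x = vt²: LHS [L], RHS [L T] → incorrect ✗
- P = W/t: LHS [L^2 M T^-3], RHS [L^2 M T^-3] → correct ✓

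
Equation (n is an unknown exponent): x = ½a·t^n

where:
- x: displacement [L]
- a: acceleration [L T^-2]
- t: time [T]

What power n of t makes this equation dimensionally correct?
n = 2

x has dimensions [L]; t has dimensions [T].
The rest of the RHS has dimensions [L T^-2], so t^n must supply [T^2].
With n = 2: ½a·t^2 has dimensions [L], matching the LHS ✓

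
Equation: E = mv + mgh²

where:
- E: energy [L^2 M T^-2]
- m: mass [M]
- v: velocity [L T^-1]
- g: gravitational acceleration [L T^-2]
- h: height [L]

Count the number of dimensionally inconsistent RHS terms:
2

LHS E: [L^2 M T^-2]
- mv: [L M T^-1] ✗
- mgh²: [L^3 M T^-2] ✗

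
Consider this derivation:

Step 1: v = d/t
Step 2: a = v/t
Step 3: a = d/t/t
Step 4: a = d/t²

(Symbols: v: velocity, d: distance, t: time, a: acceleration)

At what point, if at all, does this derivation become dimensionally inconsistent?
No step introduces an error — all steps are dimensionally consistent.

Step 1: v = d/t → LHS [L T^-1], RHS [L T^-1] ✓
Step 2: a = v/t → LHS [L T^-2], RHS [L T^-2] ✓
Step 3: a = d/t/t → LHS [L T^-2], RHS [L T^-2] ✓
Step 4: a = d/t² → LHS [L T^-2], RHS [L T^-2] ✓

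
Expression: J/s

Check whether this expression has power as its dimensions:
Yes

The expression J/s has dimensions [L^2 M T^-3], which is exactly power [L^2 M T^-3].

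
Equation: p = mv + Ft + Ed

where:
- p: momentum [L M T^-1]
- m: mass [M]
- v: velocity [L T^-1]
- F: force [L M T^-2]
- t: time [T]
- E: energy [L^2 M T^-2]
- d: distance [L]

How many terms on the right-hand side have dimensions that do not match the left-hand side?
1

LHS p: [L M T^-1]
- mv: [L M T^-1] ✓
- Ft: [L M T^-1] ✓
- Ed: [L^3 M T^-2] ✗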